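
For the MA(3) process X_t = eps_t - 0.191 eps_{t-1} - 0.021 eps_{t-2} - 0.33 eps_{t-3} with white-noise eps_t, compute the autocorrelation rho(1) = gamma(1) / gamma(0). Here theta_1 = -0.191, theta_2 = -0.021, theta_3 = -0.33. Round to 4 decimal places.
\rho(1) = -0.1571

For an MA(q) process with theta_0 = 1, the autocovariance is
  gamma(k) = sigma^2 * sum_{i=0..q-k} theta_i * theta_{i+k},
and rho(k) = gamma(k) / gamma(0). Sigma^2 cancels.
  numerator   = (1)*(-0.191) + (-0.191)*(-0.021) + (-0.021)*(-0.33) = -0.180059.
  denominator = (1)^2 + (-0.191)^2 + (-0.021)^2 + (-0.33)^2 = 1.145822.
  rho(1) = -0.180059 / 1.145822 = -0.1571.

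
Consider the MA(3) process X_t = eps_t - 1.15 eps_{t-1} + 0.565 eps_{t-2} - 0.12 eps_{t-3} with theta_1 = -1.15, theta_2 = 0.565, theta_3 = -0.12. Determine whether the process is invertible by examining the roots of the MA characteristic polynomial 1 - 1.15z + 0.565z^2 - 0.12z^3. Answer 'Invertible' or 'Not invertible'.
\text{Invertible}

The MA(q) characteristic polynomial is P(z) = 1 - 1.15z + 0.565z^2 - 0.12z^3.
Invertibility requires all roots to lie outside the unit circle, i.e. |z| > 1 for every root.
Degree 3: look for a simple real root z0 first, then factor out (1 - z/z0) and solve the remaining quadratic.
Testing z0 = 2: P(2) = 1 + (-1.15)(2) + (0.565)(2)^2 + (-0.12)(2)^3
  = 1 + (-2.3) + (2.26) + (-0.96) = 0.  So z_0 = 2 is a root, |z_0| = 2.
Divide out the factor (1 - 0.5 z) = (1 - z/z0) (since 1/z0 = 0.5):
  P(z) = (1 - 0.5 z)(1 + (-0.65) z + (0.24) z^2)
  [check: z-coef -0.65 - (0.5) = -1.15; z^2-coef 0.24 - (0.5)(-0.65) = 0.565; z^3-coef -(0.5)(0.24) = -0.12.]
Remaining roots from the quadratic factor 1 + (-0.65) z + (0.24) z^2:
  Set 1 + (-0.65) z + (0.24) z^2 = 0, i.e. a z^2 + b z + c = 0 with a = 0.24, b = -0.65, c = 1.
  Discriminant D = b^2 - 4ac = (-0.65)^2 - 4*(0.24)*1 = 0.4225 - (0.96) = -0.5375.
  D < 0, so the roots are the complex-conjugate pair z = (-b +/- i sqrt(-D)) / (2a) = 1.3542 +/- 1.5274i.
  For a conjugate pair |z|^2 = z * conj(z) = (product of roots) = c/a = 1/(0.24) = 4.166667, so |z| = sqrt(4.166667) = 2.0412 for both roots.
Moduli of all roots: 2.0000, 2.0412, 2.0412.
All moduli strictly greater than 1? Yes.
Verdict: Invertible.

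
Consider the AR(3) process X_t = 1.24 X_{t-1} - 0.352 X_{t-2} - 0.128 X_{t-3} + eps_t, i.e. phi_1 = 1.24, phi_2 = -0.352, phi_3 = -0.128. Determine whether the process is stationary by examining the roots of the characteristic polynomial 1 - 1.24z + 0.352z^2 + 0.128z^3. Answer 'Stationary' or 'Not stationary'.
\text{Stationary}

The AR(p) characteristic polynomial is P(z) = 1 - 1.24z + 0.352z^2 + 0.128z^3.
Stationarity requires all roots to lie outside the unit circle, i.e. |z| > 1 for every root.
Degree 3: look for a simple real root z0 first, then factor out (1 - z/z0) and solve the remaining quadratic.
Testing z0 = -5: P(-5) = 1 + (-1.24)(-5) + (0.352)(-5)^2 + (0.128)(-5)^3
  = 1 + (6.2) + (8.8) + (-16) = 0.  So z_0 = -5 is a root, |z_0| = 5.
Divide out the factor (1 + 0.2 z) = (1 - z/z0) (since 1/z0 = -0.2):
  P(z) = (1 + 0.2 z)(1 + (-1.44) z + (0.64) z^2)
  [check: z-coef -1.44 - (-0.2) = -1.24; z^2-coef 0.64 - (-0.2)(-1.44) = 0.352; z^3-coef -(-0.2)(0.64) = 0.128.]
Remaining roots from the quadratic factor 1 + (-1.44) z + (0.64) z^2:
  Set 1 + (-1.44) z + (0.64) z^2 = 0, i.e. a z^2 + b z + c = 0 with a = 0.64, b = -1.44, c = 1.
  Discriminant D = b^2 - 4ac = (-1.44)^2 - 4*(0.64)*1 = 2.0736 - (2.56) = -0.4864.
  D < 0, so the roots are the complex-conjugate pair z = (-b +/- i sqrt(-D)) / (2a) = 1.125 +/- 0.5449i.
  For a conjugate pair |z|^2 = z * conj(z) = (product of roots) = c/a = 1/(0.64) = 1.5625, so |z| = sqrt(1.5625) = 1.25 for both roots.
Moduli of all roots: 5.0000, 1.2500, 1.2500.
All moduli strictly greater than 1? Yes.
Verdict: Stationary.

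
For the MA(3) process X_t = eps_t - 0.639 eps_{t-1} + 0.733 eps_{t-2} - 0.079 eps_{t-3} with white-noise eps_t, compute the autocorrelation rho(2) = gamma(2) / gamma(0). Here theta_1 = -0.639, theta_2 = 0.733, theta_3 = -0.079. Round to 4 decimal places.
\rho(2) = 0.4014

For an MA(q) process with theta_0 = 1, the autocovariance is
  gamma(k) = sigma^2 * sum_{i=0..q-k} theta_i * theta_{i+k},
and rho(k) = gamma(k) / gamma(0). Sigma^2 cancels.
  numerator   = (1)*(0.733) + (-0.639)*(-0.079) = 0.783481.
  denominator = (1)^2 + (-0.639)^2 + (0.733)^2 + (-0.079)^2 = 1.951851.
  rho(2) = 0.783481 / 1.951851 = 0.4014.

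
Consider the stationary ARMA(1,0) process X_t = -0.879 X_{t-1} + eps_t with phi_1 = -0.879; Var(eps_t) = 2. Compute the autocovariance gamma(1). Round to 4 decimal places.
\gamma(1) = -7.7323

Multiply the model equation by X_{t-k} and take expectations. With theta_0 = psi_0 = 1 and psi_j the MA(infinity) weights, this gives
  gamma(k) - sum_i phi_i gamma(k-i) = c_k,
  c_k = sigma^2 * sum_{j=k..q} theta_j psi_{j-k}   (c_k = 0 for k > q),
using gamma(-m) = gamma(m).
Pure AR (q = 0): c_0 = sigma^2 = 2, c_k = 0 for k >= 1.
Equations for k = 0 and k = 1 (AR order 1):
  gamma(0) = phi_1 gamma(1) + c_0
  gamma(1) = phi_1 gamma(0) + c_1
Substituting the second into the first: gamma(0) (1 - phi_1^2) = c_0 + phi_1 c_1, so
  gamma(0) = c_0 / (1 - phi_1^2) = 2 / (1 - (-0.879)^2) = 2 / 0.227359 = 8.796661.
  gamma(1) = phi_1 gamma(0) = (-0.879)(8.796661) = -7.732265.
Therefore gamma(1) = -7.7323 (to 4 decimal places).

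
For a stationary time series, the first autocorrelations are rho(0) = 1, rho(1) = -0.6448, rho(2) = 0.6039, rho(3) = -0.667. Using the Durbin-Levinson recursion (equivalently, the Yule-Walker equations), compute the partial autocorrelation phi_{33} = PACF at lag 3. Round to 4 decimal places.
\phi_{33} = -0.3731

The PACF at lag k is phi_{kk}, the last component of the solution
to the Yule-Walker system G_k phi = r_k where
  (G_k)_{ij} = rho(|i - j|), (r_k)_i = rho(i), i,j = 1..k.
Equivalently, Durbin-Levinson gives phi_{kk} iteratively:
  phi_{11} = rho(1)
  phi_{kk} = [rho(k) - sum_{j=1..k-1} phi_{k-1,j} rho(k-j)]
            / [1 - sum_{j=1..k-1} phi_{k-1,j} rho(j)],
  phi_{k,j} = phi_{k-1,j} - phi_{kk} phi_{k-1,k-j},  j = 1..k-1.
Step k = 1:
  phi_11 = rho(1) = -0.6448.
Step k = 2:
  phi_22 = [rho(2) - phi_11 rho(1)] / [1 - phi_11 rho(1)] = [0.6039 - (-0.6448)(-0.6448)] / [1 - (-0.6448)(-0.6448)]
         = 0.18813296 / 0.58423296 = 0.322017.
  Update: phi_21 = phi_11 - phi_22 phi_11 = -0.6448 - (0.322017)(-0.6448) = -0.437163.
Step k = 3:
  phi_33 = [rho(3) - phi_21 rho(2) - phi_22 rho(1)] / [1 - phi_21 rho(1) - phi_22 rho(2)]
    numerator   = -0.667 - (-0.437163)(0.6039) - (0.322017)(-0.6448) = -0.19536043
    denominator = 1 - (-0.437163)(-0.6448) - (0.322017)(0.6039) = 0.52365094
  phi_33 = -0.19536043 / 0.52365094 = -0.3731.
Therefore phi_{33} = -0.3731.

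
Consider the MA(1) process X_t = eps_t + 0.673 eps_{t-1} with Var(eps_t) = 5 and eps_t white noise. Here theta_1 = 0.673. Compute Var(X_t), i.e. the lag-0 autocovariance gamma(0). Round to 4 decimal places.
\gamma(0) = 7.2646

For an MA(q) process X_t = eps_t + sum_i theta_i eps_{t-i} with
Var(eps_t) = sigma^2, the variance is
  gamma(0) = sigma^2 * (1 + sum_i theta_i^2).
  sum_i theta_i^2 = (0.673)^2 = 0.452929.
  gamma(0) = 5 * (1 + 0.452929) = 5 * 1.452929 = 7.264645, which rounds to 7.2646.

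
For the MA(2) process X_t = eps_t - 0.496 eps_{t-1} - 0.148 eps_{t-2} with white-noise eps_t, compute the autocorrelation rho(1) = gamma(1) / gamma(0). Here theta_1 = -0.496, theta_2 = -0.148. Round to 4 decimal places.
\rho(1) = -0.3333

For an MA(q) process with theta_0 = 1, the autocovariance is
  gamma(k) = sigma^2 * sum_{i=0..q-k} theta_i * theta_{i+k},
and rho(k) = gamma(k) / gamma(0). Sigma^2 cancels.
  numerator   = (1)*(-0.496) + (-0.496)*(-0.148) = -0.422592.
  denominator = (1)^2 + (-0.496)^2 + (-0.148)^2 = 1.26792.
  rho(1) = -0.422592 / 1.26792 = -0.3333.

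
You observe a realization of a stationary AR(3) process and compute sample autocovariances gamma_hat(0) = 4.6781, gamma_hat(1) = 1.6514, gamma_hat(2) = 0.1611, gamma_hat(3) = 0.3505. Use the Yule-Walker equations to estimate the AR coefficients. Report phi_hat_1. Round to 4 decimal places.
\hat\phi_{1} = 0.4010

The Yule-Walker equations for an AR(p) process read, in matrix form,
  Gamma_p phi = r_p,   with   (Gamma_p)_{ij} = gamma(|i - j|),
                       (r_p)_i = gamma(i),   i,j = 1..p.
Substitute the sample gammas (Toeplitz matrix and right-hand side of size 3):
  Gamma_p = [[4.6781, 1.6514, 0.1611], [1.6514, 4.6781, 1.6514], [0.1611, 1.6514, 4.6781]]
  r_p     = [1.6514, 0.1611, 0.3505]
Written out (R1..R3):
  (R1) 4.6781 phi_1 + 1.6514 phi_2 + 0.1611 phi_3 = 1.6514
  (R2) 1.6514 phi_1 + 4.6781 phi_2 + 1.6514 phi_3 = 0.1611
  (R3) 0.1611 phi_1 + 1.6514 phi_2 + 4.6781 phi_3 = 0.3505
Gaussian elimination:
  R2 <- R2 - (1.6514/4.6781) R1 = R2 - (0.353007) R1:  4.095145 phi_2 + 1.594531 phi_3 = -0.421855
  R3 <- R3 - (0.1611/4.6781) R1 = R3 - (0.034437) R1:  1.594531 phi_2 + 4.672552 phi_3 = 0.293631
  R3 <- R3 - (1.594531/4.095145) R2 = R3 - (0.389371) R2:  4.051688 phi_3 = 0.457889
Back-substitution:
  phi_hat_3 = 0.457889 / 4.051688 = 0.113012
  phi_hat_2 = (-0.421855 - (1.594531)(0.113012)) / 4.095145 = -0.147017
  phi_hat_1 = (1.6514 - (1.6514)(-0.147017) - (0.1611)(0.113012)) / 4.6781 = 0.401013
So phi_hat = [0.4010, -0.1470, 0.1130].
Therefore phi_hat_1 = 0.4010.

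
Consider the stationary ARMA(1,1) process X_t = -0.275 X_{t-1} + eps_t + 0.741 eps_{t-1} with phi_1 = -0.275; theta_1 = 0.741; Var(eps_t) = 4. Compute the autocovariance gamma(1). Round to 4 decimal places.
\gamma(1) = 1.6056

Multiply the model equation by X_{t-k} and take expectations. With theta_0 = psi_0 = 1 and psi_j the MA(infinity) weights, this gives
  gamma(k) - sum_i phi_i gamma(k-i) = c_k,
  c_k = sigma^2 * sum_{j=k..q} theta_j psi_{j-k}   (c_k = 0 for k > q),
using gamma(-m) = gamma(m).
psi-weights needed (psi_j = theta_j + sum_i phi_i psi_{j-i}):
  psi_1 = theta_1 + phi_1 = 0.741 + (-0.275) = 0.466
Right-hand sides:
  c_0 = sigma^2 (1 + theta_1 psi_1) = 4 * (1 + (0.741)(0.466)) = 4 * 1.345306 = 5.381224
  c_1 = sigma^2 theta_1 = 4 * (0.741) = 2.964
  c_2 = 0
Equations for k = 0 and k = 1 (AR order 1):
  gamma(0) = phi_1 gamma(1) + c_0
  gamma(1) = phi_1 gamma(0) + c_1
Substituting the second into the first: gamma(0) (1 - phi_1^2) = c_0 + phi_1 c_1, so
  gamma(0) = (c_0 + phi_1 c_1) / (1 - phi_1^2) = (5.381224 + (-0.275)(2.964)) / (1 - (-0.275)^2) = 4.566124 / 0.924375 = 4.939688.
  gamma(1) = phi_1 gamma(0) + c_1 = (-0.275)(4.939688) + (2.964) = 1.605586.
Therefore gamma(1) = 1.6056 (to 4 decimal places).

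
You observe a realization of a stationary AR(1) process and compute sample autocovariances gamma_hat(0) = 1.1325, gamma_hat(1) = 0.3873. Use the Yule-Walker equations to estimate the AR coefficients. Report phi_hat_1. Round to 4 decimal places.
\hat\phi_{1} = 0.3420

The Yule-Walker equations for an AR(p) process read, in matrix form,
  Gamma_p phi = r_p,   with   (Gamma_p)_{ij} = gamma(|i - j|),
                       (r_p)_i = gamma(i),   i,j = 1..p.
Substitute the sample gammas (Toeplitz matrix and right-hand side of size 1):
  Gamma_p = [[1.1325]]
  r_p     = [0.3873]
With p = 1 this is the single equation gamma(0) phi_1 = gamma(1):
  phi_hat_1 = gamma(1) / gamma(0) = 0.3873 / 1.1325 = 0.3420.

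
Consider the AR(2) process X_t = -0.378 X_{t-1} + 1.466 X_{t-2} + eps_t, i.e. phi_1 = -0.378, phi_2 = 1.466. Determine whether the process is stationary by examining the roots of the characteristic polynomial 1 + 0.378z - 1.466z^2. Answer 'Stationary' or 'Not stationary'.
\text{Not stationary}

The AR(p) characteristic polynomial is P(z) = 1 + 0.378z - 1.466z^2.
Stationarity requires all roots to lie outside the unit circle, i.e. |z| > 1 for every root.
Set 1 + (0.378) z + (-1.466) z^2 = 0, i.e. a z^2 + b z + c = 0 with a = -1.466, b = 0.378, c = 1.
Discriminant D = b^2 - 4ac = (0.378)^2 - 4*(-1.466)*1 = 0.142884 - (-5.864) = 6.006884.
D >= 0, so the roots are real: z = (-b +/- sqrt(D)) / (2a) = (-0.378 +/- 2.450895) / (-2.932).
  z_1 = (-0.378 + 2.450895) / (-2.932) = -0.707,   |z_1| = 0.707.
  z_2 = (-0.378 - 2.450895) / (-2.932) = 0.9648,   |z_2| = 0.9648.
Moduli of all roots: 0.7070, 0.9648.
All moduli strictly greater than 1? No.
Verdict: Not stationary.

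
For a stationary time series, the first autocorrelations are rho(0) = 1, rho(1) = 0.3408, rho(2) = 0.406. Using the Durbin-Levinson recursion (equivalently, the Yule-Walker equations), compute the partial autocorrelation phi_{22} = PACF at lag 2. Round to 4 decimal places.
\phi_{22} = 0.3279

The PACF at lag k is phi_{kk}, the last component of the solution
to the Yule-Walker system G_k phi = r_k where
  (G_k)_{ij} = rho(|i - j|), (r_k)_i = rho(i), i,j = 1..k.
Equivalently, Durbin-Levinson gives phi_{kk} iteratively:
  phi_{11} = rho(1)
  phi_{kk} = [rho(k) - sum_{j=1..k-1} phi_{k-1,j} rho(k-j)]
            / [1 - sum_{j=1..k-1} phi_{k-1,j} rho(j)],
  phi_{k,j} = phi_{k-1,j} - phi_{kk} phi_{k-1,k-j},  j = 1..k-1.
Step k = 1:
  phi_11 = rho(1) = 0.3408.
Step k = 2:
  phi_22 = [rho(2) - phi_11 rho(1)] / [1 - phi_11 rho(1)] = [0.406 - (0.3408)(0.3408)] / [1 - (0.3408)(0.3408)]
         = 0.28985536 / 0.88385536 = 0.3279.
Therefore phi_{22} = 0.3279.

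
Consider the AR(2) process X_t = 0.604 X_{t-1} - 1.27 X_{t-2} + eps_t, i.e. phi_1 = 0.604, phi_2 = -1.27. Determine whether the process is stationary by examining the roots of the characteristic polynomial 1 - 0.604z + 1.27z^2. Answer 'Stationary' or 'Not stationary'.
\text{Not stationary}

The AR(p) characteristic polynomial is P(z) = 1 - 0.604z + 1.27z^2.
Stationarity requires all roots to lie outside the unit circle, i.e. |z| > 1 for every root.
Set 1 + (-0.604) z + (1.27) z^2 = 0, i.e. a z^2 + b z + c = 0 with a = 1.27, b = -0.604, c = 1.
Discriminant D = b^2 - 4ac = (-0.604)^2 - 4*(1.27)*1 = 0.364816 - (5.08) = -4.715184.
D < 0, so the roots are the complex-conjugate pair z = (-b +/- i sqrt(-D)) / (2a) = 0.2378 +/- 0.8549i.
For a conjugate pair |z|^2 = z * conj(z) = (product of roots) = c/a = 1/(1.27) = 0.787402, so |z| = sqrt(0.787402) = 0.8874 for both roots.
Moduli of all roots: 0.8874, 0.8874.
All moduli strictly greater than 1? No.
Verdict: Not stationary.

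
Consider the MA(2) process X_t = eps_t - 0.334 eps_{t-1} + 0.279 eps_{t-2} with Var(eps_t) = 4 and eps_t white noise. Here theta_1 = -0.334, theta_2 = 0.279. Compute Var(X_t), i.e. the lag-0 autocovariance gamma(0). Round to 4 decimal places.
\gamma(0) = 4.7576

For an MA(q) process X_t = eps_t + sum_i theta_i eps_{t-i} with
Var(eps_t) = sigma^2, the variance is
  gamma(0) = sigma^2 * (1 + sum_i theta_i^2).
  sum_i theta_i^2 = (-0.334)^2 + (0.279)^2 = 0.111556 + 0.077841 = 0.189397.
  gamma(0) = 4 * (1 + 0.189397) = 4 * 1.189397 = 4.757588, which rounds to 4.7576.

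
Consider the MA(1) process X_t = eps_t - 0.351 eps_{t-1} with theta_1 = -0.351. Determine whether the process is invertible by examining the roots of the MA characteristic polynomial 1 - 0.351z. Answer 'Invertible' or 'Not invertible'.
\text{Invertible}

The MA(q) characteristic polynomial is P(z) = 1 - 0.351z.
Invertibility requires all roots to lie outside the unit circle, i.e. |z| > 1 for every root.
This is linear in z: 1 + (-0.351) z = 0  =>  z = -1/(-0.351) = 2.849003,  |z| = 2.849003.
Moduli of all roots: 2.8490.
All moduli strictly greater than 1? Yes.
Verdict: Invertible.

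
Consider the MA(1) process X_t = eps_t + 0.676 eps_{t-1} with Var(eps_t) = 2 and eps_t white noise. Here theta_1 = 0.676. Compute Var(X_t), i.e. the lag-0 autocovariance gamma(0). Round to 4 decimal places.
\gamma(0) = 2.9140

For an MA(q) process X_t = eps_t + sum_i theta_i eps_{t-i} with
Var(eps_t) = sigma^2, the variance is
  gamma(0) = sigma^2 * (1 + sum_i theta_i^2).
  sum_i theta_i^2 = (0.676)^2 = 0.456976.
  gamma(0) = 2 * (1 + 0.456976) = 2 * 1.456976 = 2.913952, which rounds to 2.9140.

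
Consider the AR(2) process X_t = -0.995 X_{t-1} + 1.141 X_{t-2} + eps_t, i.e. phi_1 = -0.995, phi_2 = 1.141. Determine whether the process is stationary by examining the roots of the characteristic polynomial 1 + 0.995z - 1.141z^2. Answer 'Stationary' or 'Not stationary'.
\text{Not stationary}

The AR(p) characteristic polynomial is P(z) = 1 + 0.995z - 1.141z^2.
Stationarity requires all roots to lie outside the unit circle, i.e. |z| > 1 for every root.
Set 1 + (0.995) z + (-1.141) z^2 = 0, i.e. a z^2 + b z + c = 0 with a = -1.141, b = 0.995, c = 1.
Discriminant D = b^2 - 4ac = (0.995)^2 - 4*(-1.141)*1 = 0.990025 - (-4.564) = 5.554025.
D >= 0, so the roots are real: z = (-b +/- sqrt(D)) / (2a) = (-0.995 +/- 2.356698) / (-2.282).
  z_1 = (-0.995 + 2.356698) / (-2.282) = -0.5967,   |z_1| = 0.5967.
  z_2 = (-0.995 - 2.356698) / (-2.282) = 1.4688,   |z_2| = 1.4688.
Moduli of all roots: 0.5967, 1.4688.
All moduli strictly greater than 1? No.
Verdict: Not stationary.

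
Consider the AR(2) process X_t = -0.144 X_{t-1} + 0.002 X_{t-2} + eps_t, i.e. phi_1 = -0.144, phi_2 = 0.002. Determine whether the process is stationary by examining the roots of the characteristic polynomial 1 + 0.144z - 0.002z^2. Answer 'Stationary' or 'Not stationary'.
\text{Stationary}

The AR(p) characteristic polynomial is P(z) = 1 + 0.144z - 0.002z^2.
Stationarity requires all roots to lie outside the unit circle, i.e. |z| > 1 for every root.
Set 1 + (0.144) z + (-0.002) z^2 = 0, i.e. a z^2 + b z + c = 0 with a = -0.002, b = 0.144, c = 1.
Discriminant D = b^2 - 4ac = (0.144)^2 - 4*(-0.002)*1 = 0.020736 - (-0.008) = 0.028736.
D >= 0, so the roots are real: z = (-b +/- sqrt(D)) / (2a) = (-0.144 +/- 0.169517) / (-0.004).
  z_1 = (-0.144 + 0.169517) / (-0.004) = -6.3792,   |z_1| = 6.3792.
  z_2 = (-0.144 - 0.169517) / (-0.004) = 78.3792,   |z_2| = 78.3792.
Moduli of all roots: 6.3792, 78.3792.
All moduli strictly greater than 1? Yes.
Verdict: Stationary.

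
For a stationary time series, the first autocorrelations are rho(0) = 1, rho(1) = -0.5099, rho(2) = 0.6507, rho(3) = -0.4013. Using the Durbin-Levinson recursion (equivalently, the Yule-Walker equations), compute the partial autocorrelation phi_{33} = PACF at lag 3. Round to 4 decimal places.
\phi_{33} = 0.0460

The PACF at lag k is phi_{kk}, the last component of the solution
to the Yule-Walker system G_k phi = r_k where
  (G_k)_{ij} = rho(|i - j|), (r_k)_i = rho(i), i,j = 1..k.
Equivalently, Durbin-Levinson gives phi_{kk} iteratively:
  phi_{11} = rho(1)
  phi_{kk} = [rho(k) - sum_{j=1..k-1} phi_{k-1,j} rho(k-j)]
            / [1 - sum_{j=1..k-1} phi_{k-1,j} rho(j)],
  phi_{k,j} = phi_{k-1,j} - phi_{kk} phi_{k-1,k-j},  j = 1..k-1.
Step k = 1:
  phi_11 = rho(1) = -0.5099.
Step k = 2:
  phi_22 = [rho(2) - phi_11 rho(1)] / [1 - phi_11 rho(1)] = [0.6507 - (-0.5099)(-0.5099)] / [1 - (-0.5099)(-0.5099)]
         = 0.39070199 / 0.74000199 = 0.527974.
  Update: phi_21 = phi_11 - phi_22 phi_11 = -0.5099 - (0.527974)(-0.5099) = -0.240686.
Step k = 3:
  phi_33 = [rho(3) - phi_21 rho(2) - phi_22 rho(1)] / [1 - phi_21 rho(1) - phi_22 rho(2)]
    numerator   = -0.4013 - (-0.240686)(0.6507) - (0.527974)(-0.5099) = 0.0245284
    denominator = 1 - (-0.240686)(-0.5099) - (0.527974)(0.6507) = 0.5337214
  phi_33 = 0.0245284 / 0.5337214 = 0.046.
Therefore phi_{33} = 0.0460.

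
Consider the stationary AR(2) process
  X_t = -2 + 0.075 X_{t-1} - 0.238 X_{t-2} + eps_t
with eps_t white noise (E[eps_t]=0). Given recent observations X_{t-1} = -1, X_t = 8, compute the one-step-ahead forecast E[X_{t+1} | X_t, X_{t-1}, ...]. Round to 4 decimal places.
E[X_{t+1} \mid \mathcal F_t] = -1.1620

For an AR(p) model X_t = c + sum_i phi_i X_{t-i} + eps_t, the
one-step-ahead conditional mean is
  E[X_{t+1} | X_t, ...] = c + sum_i phi_i X_{t+1-i}.
Substitute known values:
  E[X_{t+1} | ...] = -2 + (0.075) * (8) + (-0.238) * (-1)
                   = -1.1620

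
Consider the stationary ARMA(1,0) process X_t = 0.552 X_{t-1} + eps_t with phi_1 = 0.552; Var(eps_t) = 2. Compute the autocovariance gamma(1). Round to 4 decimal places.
\gamma(1) = 1.5878

Multiply the model equation by X_{t-k} and take expectations. With theta_0 = psi_0 = 1 and psi_j the MA(infinity) weights, this gives
  gamma(k) - sum_i phi_i gamma(k-i) = c_k,
  c_k = sigma^2 * sum_{j=k..q} theta_j psi_{j-k}   (c_k = 0 for k > q),
using gamma(-m) = gamma(m).
Pure AR (q = 0): c_0 = sigma^2 = 2, c_k = 0 for k >= 1.
Equations for k = 0 and k = 1 (AR order 1):
  gamma(0) = phi_1 gamma(1) + c_0
  gamma(1) = phi_1 gamma(0) + c_1
Substituting the second into the first: gamma(0) (1 - phi_1^2) = c_0 + phi_1 c_1, so
  gamma(0) = c_0 / (1 - phi_1^2) = 2 / (1 - (0.552)^2) = 2 / 0.695296 = 2.876473.
  gamma(1) = phi_1 gamma(0) = (0.552)(2.876473) = 1.587813.
Therefore gamma(1) = 1.5878 (to 4 decimal places).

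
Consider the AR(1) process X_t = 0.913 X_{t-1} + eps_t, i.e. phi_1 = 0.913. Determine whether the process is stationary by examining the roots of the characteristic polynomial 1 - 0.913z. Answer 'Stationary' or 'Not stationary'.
\text{Stationary}

The AR(p) characteristic polynomial is P(z) = 1 - 0.913z.
Stationarity requires all roots to lie outside the unit circle, i.e. |z| > 1 for every root.
This is linear in z: 1 + (-0.913) z = 0  =>  z = -1/(-0.913) = 1.09529,  |z| = 1.09529.
Moduli of all roots: 1.0953.
All moduli strictly greater than 1? Yes.
Verdict: Stationary.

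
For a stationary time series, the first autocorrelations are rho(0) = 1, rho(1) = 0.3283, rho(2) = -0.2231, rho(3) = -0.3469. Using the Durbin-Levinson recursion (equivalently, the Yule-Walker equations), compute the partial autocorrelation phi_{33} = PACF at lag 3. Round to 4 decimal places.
\phi_{33} = -0.1621

The PACF at lag k is phi_{kk}, the last component of the solution
to the Yule-Walker system G_k phi = r_k where
  (G_k)_{ij} = rho(|i - j|), (r_k)_i = rho(i), i,j = 1..k.
Equivalently, Durbin-Levinson gives phi_{kk} iteratively:
  phi_{11} = rho(1)
  phi_{kk} = [rho(k) - sum_{j=1..k-1} phi_{k-1,j} rho(k-j)]
            / [1 - sum_{j=1..k-1} phi_{k-1,j} rho(j)],
  phi_{k,j} = phi_{k-1,j} - phi_{kk} phi_{k-1,k-j},  j = 1..k-1.
Step k = 1:
  phi_11 = rho(1) = 0.3283.
Step k = 2:
  phi_22 = [rho(2) - phi_11 rho(1)] / [1 - phi_11 rho(1)] = [-0.2231 - (0.3283)(0.3283)] / [1 - (0.3283)(0.3283)]
         = -0.33088089 / 0.89221911 = -0.370852.
  Update: phi_21 = phi_11 - phi_22 phi_11 = 0.3283 - (-0.370852)(0.3283) = 0.450051.
Step k = 3:
  phi_33 = [rho(3) - phi_21 rho(2) - phi_22 rho(1)] / [1 - phi_21 rho(1) - phi_22 rho(2)]
    numerator   = -0.3469 - (0.450051)(-0.2231) - (-0.370852)(0.3283) = -0.12474313
    denominator = 1 - (0.450051)(0.3283) - (-0.370852)(-0.2231) = 0.7695114
  phi_33 = -0.12474313 / 0.7695114 = -0.1621.
Therefore phi_{33} = -0.1621.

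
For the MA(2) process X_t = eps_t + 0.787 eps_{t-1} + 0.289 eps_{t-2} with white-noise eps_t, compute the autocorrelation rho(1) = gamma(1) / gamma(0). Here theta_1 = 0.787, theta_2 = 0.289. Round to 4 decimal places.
\rho(1) = 0.5957

For an MA(q) process with theta_0 = 1, the autocovariance is
  gamma(k) = sigma^2 * sum_{i=0..q-k} theta_i * theta_{i+k},
and rho(k) = gamma(k) / gamma(0). Sigma^2 cancels.
  numerator   = (1)*(0.787) + (0.787)*(0.289) = 1.014443.
  denominator = (1)^2 + (0.787)^2 + (0.289)^2 = 1.70289.
  rho(1) = 1.014443 / 1.70289 = 0.5957.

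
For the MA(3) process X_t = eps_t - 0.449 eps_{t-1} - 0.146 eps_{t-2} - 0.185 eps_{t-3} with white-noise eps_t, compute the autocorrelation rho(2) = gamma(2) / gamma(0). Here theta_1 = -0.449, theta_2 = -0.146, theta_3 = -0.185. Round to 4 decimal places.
\rho(2) = -0.0501

For an MA(q) process with theta_0 = 1, the autocovariance is
  gamma(k) = sigma^2 * sum_{i=0..q-k} theta_i * theta_{i+k},
and rho(k) = gamma(k) / gamma(0). Sigma^2 cancels.
  numerator   = (1)*(-0.146) + (-0.449)*(-0.185) = -0.062935.
  denominator = (1)^2 + (-0.449)^2 + (-0.146)^2 + (-0.185)^2 = 1.257142.
  rho(2) = -0.062935 / 1.257142 = -0.0501.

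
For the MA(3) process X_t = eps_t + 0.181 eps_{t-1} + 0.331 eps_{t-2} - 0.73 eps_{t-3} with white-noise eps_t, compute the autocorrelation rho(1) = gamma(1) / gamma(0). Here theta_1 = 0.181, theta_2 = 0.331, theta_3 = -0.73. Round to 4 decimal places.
\rho(1) = -0.0004

For an MA(q) process with theta_0 = 1, the autocovariance is
  gamma(k) = sigma^2 * sum_{i=0..q-k} theta_i * theta_{i+k},
and rho(k) = gamma(k) / gamma(0). Sigma^2 cancels.
  numerator   = (1)*(0.181) + (0.181)*(0.331) + (0.331)*(-0.73) = -0.000719.
  denominator = (1)^2 + (0.181)^2 + (0.331)^2 + (-0.73)^2 = 1.675222.
  rho(1) = -0.000719 / 1.675222 = -0.0004.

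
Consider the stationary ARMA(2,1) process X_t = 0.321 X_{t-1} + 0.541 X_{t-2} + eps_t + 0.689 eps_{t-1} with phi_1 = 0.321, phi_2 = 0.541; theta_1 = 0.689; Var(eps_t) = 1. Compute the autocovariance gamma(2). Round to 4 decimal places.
\gamma(2) = 5.6470

Multiply the model equation by X_{t-k} and take expectations. With theta_0 = psi_0 = 1 and psi_j the MA(infinity) weights, this gives
  gamma(k) - sum_i phi_i gamma(k-i) = c_k,
  c_k = sigma^2 * sum_{j=k..q} theta_j psi_{j-k}   (c_k = 0 for k > q),
using gamma(-m) = gamma(m).
psi-weights needed (psi_j = theta_j + sum_i phi_i psi_{j-i}):
  psi_1 = theta_1 + phi_1 = 0.689 + (0.321) = 1.01
Right-hand sides:
  c_0 = sigma^2 (1 + theta_1 psi_1) = 1 * (1 + (0.689)(1.01)) = 1 * 1.69589 = 1.69589
  c_1 = sigma^2 theta_1 = 1 * (0.689) = 0.689
  c_2 = 0
Equations for k = 0, 1, 2 (AR order 2, c_2 = 0):
  (E0) gamma(0) = phi_1 gamma(1) + phi_2 gamma(2) + c_0
  (E1) gamma(1) = phi_1 gamma(0) + phi_2 gamma(1) + c_1
  (E2) gamma(2) = phi_1 gamma(1) + phi_2 gamma(0)
From (E1): gamma(1) = A gamma(0) + B with
  A = phi_1 / (1 - phi_2) = 0.321 / 0.459 = 0.699346,   B = c_1 / (1 - phi_2) = 0.689 / 0.459 = 1.501089.
Insert (E2) into (E0): gamma(0) (1 - phi_2^2) = phi_1 (1 + phi_2) gamma(1) + c_0.
  phi_1 (1 + phi_2) = (0.321)(1.541) = 0.494661,   1 - phi_2^2 = 0.707319.
Replace gamma(1) by A gamma(0) + B and collect gamma(0):
  gamma(0) [0.707319 - (0.494661)(0.699346)] = (0.494661)(1.501089) + 1.69589
  gamma(0) * 0.36138 = 2.43842
  gamma(0) = 2.43842 / 0.36138 = 6.747532.
  gamma(1) = A gamma(0) + B = (0.699346)(6.747532) + (1.501089) = 6.219951.
  gamma(2) = phi_1 gamma(1) + phi_2 gamma(0) = (0.321)(6.219951) + (0.541)(6.747532) = 5.647019.
Therefore gamma(2) = 5.6470 (to 4 decimal places).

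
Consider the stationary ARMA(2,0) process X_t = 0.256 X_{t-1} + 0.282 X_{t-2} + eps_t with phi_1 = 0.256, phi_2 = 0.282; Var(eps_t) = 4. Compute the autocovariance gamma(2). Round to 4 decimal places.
\gamma(2) = 1.8583

Multiply the model equation by X_{t-k} and take expectations. With theta_0 = psi_0 = 1 and psi_j the MA(infinity) weights, this gives
  gamma(k) - sum_i phi_i gamma(k-i) = c_k,
  c_k = sigma^2 * sum_{j=k..q} theta_j psi_{j-k}   (c_k = 0 for k > q),
using gamma(-m) = gamma(m).
Pure AR (q = 0): c_0 = sigma^2 = 4, c_k = 0 for k >= 1.
Equations for k = 0, 1, 2 (AR order 2, c_2 = 0):
  (E0) gamma(0) = phi_1 gamma(1) + phi_2 gamma(2) + c_0
  (E1) gamma(1) = phi_1 gamma(0) + phi_2 gamma(1) + c_1
  (E2) gamma(2) = phi_1 gamma(1) + phi_2 gamma(0)
From (E1): gamma(1) = A gamma(0) + B with
  A = phi_1 / (1 - phi_2) = 0.256 / 0.718 = 0.356546,   B = c_1 / (1 - phi_2) = 0 / 0.718 = 0.
Insert (E2) into (E0): gamma(0) (1 - phi_2^2) = phi_1 (1 + phi_2) gamma(1) + c_0.
  phi_1 (1 + phi_2) = (0.256)(1.282) = 0.328192,   1 - phi_2^2 = 0.920476.
Replace gamma(1) by A gamma(0) + B and collect gamma(0):
  gamma(0) [0.920476 - (0.328192)(0.356546)] = c_0 = 4
  gamma(0) * 0.80346 = 4
  gamma(0) = 4 / 0.80346 = 4.978465.
  gamma(1) = A gamma(0) = (0.356546)(4.978465) = 1.775052.
  gamma(2) = phi_1 gamma(1) + phi_2 gamma(0) = (0.256)(1.775052) + (0.282)(4.978465) = 1.85834.
Therefore gamma(2) = 1.8583 (to 4 decimal places).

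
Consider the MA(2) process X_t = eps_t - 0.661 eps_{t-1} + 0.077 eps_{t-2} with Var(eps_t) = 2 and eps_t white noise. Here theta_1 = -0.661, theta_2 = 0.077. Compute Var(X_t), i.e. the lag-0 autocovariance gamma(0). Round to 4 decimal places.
\gamma(0) = 2.8857

For an MA(q) process X_t = eps_t + sum_i theta_i eps_{t-i} with
Var(eps_t) = sigma^2, the variance is
  gamma(0) = sigma^2 * (1 + sum_i theta_i^2).
  sum_i theta_i^2 = (-0.661)^2 + (0.077)^2 = 0.436921 + 0.005929 = 0.44285.
  gamma(0) = 2 * (1 + 0.44285) = 2 * 1.44285 = 2.8857.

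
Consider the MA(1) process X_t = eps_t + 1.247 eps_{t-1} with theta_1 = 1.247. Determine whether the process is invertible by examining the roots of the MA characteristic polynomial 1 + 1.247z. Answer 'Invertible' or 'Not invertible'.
\text{Not invertible}

The MA(q) characteristic polynomial is P(z) = 1 + 1.247z.
Invertibility requires all roots to lie outside the unit circle, i.e. |z| > 1 for every root.
This is linear in z: 1 + (1.247) z = 0  =>  z = -1/(1.247) = -0.801925,  |z| = 0.801925.
Moduli of all roots: 0.8019.
All moduli strictly greater than 1? No.
Verdict: Not invertible.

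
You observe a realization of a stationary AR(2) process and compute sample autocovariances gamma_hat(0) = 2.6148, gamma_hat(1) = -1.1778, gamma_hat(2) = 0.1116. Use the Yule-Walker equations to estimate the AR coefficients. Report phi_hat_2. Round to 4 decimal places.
\hat\phi_{2} = -0.2010

The Yule-Walker equations for an AR(p) process read, in matrix form,
  Gamma_p phi = r_p,   with   (Gamma_p)_{ij} = gamma(|i - j|),
                       (r_p)_i = gamma(i),   i,j = 1..p.
Substitute the sample gammas (Toeplitz matrix and right-hand side of size 2):
  Gamma_p = [[2.6148, -1.1778], [-1.1778, 2.6148]]
  r_p     = [-1.1778, 0.1116]
Written out:
  2.6148 phi_1 - 1.1778 phi_2 = -1.1778
  -1.1778 phi_1 + 2.6148 phi_2 = 0.1116
Solve by Cramer's rule:
  det = gamma(0)^2 - gamma(1)^2 = (2.6148)^2 - (-1.1778)^2 = 6.83717904 - 1.38721284 = 5.4499662
  phi_hat_1 = [gamma(1) gamma(0) - gamma(1) gamma(2)] / det = [(-1.1778)(2.6148) - (-1.1778)(0.1116)] / 5.4499662 = -2.94826896 / 5.4499662 = -0.541
  phi_hat_2 = [gamma(0) gamma(2) - gamma(1)^2] / det = [(2.6148)(0.1116) - (-1.1778)^2] / 5.4499662 = -1.09540116 / 5.4499662 = -0.201
So phi_hat = [-0.5410, -0.2010].
Therefore phi_hat_2 = -0.2010.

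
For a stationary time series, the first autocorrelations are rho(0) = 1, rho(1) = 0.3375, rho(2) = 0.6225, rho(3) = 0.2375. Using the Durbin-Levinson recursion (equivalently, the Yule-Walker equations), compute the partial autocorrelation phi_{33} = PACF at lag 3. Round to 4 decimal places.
\phi_{33} = -0.0769

The PACF at lag k is phi_{kk}, the last component of the solution
to the Yule-Walker system G_k phi = r_k where
  (G_k)_{ij} = rho(|i - j|), (r_k)_i = rho(i), i,j = 1..k.
Equivalently, Durbin-Levinson gives phi_{kk} iteratively:
  phi_{11} = rho(1)
  phi_{kk} = [rho(k) - sum_{j=1..k-1} phi_{k-1,j} rho(k-j)]
            / [1 - sum_{j=1..k-1} phi_{k-1,j} rho(j)],
  phi_{k,j} = phi_{k-1,j} - phi_{kk} phi_{k-1,k-j},  j = 1..k-1.
Step k = 1:
  phi_11 = rho(1) = 0.3375.
Step k = 2:
  phi_22 = [rho(2) - phi_11 rho(1)] / [1 - phi_11 rho(1)] = [0.6225 - (0.3375)(0.3375)] / [1 - (0.3375)(0.3375)]
         = 0.50859375 / 0.88609375 = 0.573973.
  Update: phi_21 = phi_11 - phi_22 phi_11 = 0.3375 - (0.573973)(0.3375) = 0.143784.
Step k = 3:
  phi_33 = [rho(3) - phi_21 rho(2) - phi_22 rho(1)] / [1 - phi_21 rho(1) - phi_22 rho(2)]
    numerator   = 0.2375 - (0.143784)(0.6225) - (0.573973)(0.3375) = -0.04572148
    denominator = 1 - (0.143784)(0.3375) - (0.573973)(0.6225) = 0.59417475
  phi_33 = -0.04572148 / 0.59417475 = -0.0769.
Therefore phi_{33} = -0.0769.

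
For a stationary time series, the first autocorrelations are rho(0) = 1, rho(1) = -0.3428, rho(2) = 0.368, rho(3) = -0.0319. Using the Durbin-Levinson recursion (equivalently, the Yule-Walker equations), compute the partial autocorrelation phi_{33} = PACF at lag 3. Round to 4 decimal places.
\phi_{33} = 0.1919

The PACF at lag k is phi_{kk}, the last component of the solution
to the Yule-Walker system G_k phi = r_k where
  (G_k)_{ij} = rho(|i - j|), (r_k)_i = rho(i), i,j = 1..k.
Equivalently, Durbin-Levinson gives phi_{kk} iteratively:
  phi_{11} = rho(1)
  phi_{kk} = [rho(k) - sum_{j=1..k-1} phi_{k-1,j} rho(k-j)]
            / [1 - sum_{j=1..k-1} phi_{k-1,j} rho(j)],
  phi_{k,j} = phi_{k-1,j} - phi_{kk} phi_{k-1,k-j},  j = 1..k-1.
Step k = 1:
  phi_11 = rho(1) = -0.3428.
Step k = 2:
  phi_22 = [rho(2) - phi_11 rho(1)] / [1 - phi_11 rho(1)] = [0.368 - (-0.3428)(-0.3428)] / [1 - (-0.3428)(-0.3428)]
         = 0.25048816 / 0.88248816 = 0.283843.
  Update: phi_21 = phi_11 - phi_22 phi_11 = -0.3428 - (0.283843)(-0.3428) = -0.245499.
Step k = 3:
  phi_33 = [rho(3) - phi_21 rho(2) - phi_22 rho(1)] / [1 - phi_21 rho(1) - phi_22 rho(2)]
    numerator   = -0.0319 - (-0.245499)(0.368) - (0.283843)(-0.3428) = 0.15574489
    denominator = 1 - (-0.245499)(-0.3428) - (0.283843)(0.368) = 0.81138883
  phi_33 = 0.15574489 / 0.81138883 = 0.1919.
Therefore phi_{33} = 0.1919.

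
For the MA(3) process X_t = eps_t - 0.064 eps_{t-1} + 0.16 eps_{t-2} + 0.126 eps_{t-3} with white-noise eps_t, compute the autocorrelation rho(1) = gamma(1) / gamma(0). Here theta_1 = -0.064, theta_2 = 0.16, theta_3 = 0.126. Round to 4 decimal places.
\rho(1) = -0.0517

For an MA(q) process with theta_0 = 1, the autocovariance is
  gamma(k) = sigma^2 * sum_{i=0..q-k} theta_i * theta_{i+k},
and rho(k) = gamma(k) / gamma(0). Sigma^2 cancels.
  numerator   = (1)*(-0.064) + (-0.064)*(0.16) + (0.16)*(0.126) = -0.05408.
  denominator = (1)^2 + (-0.064)^2 + (0.16)^2 + (0.126)^2 = 1.045572.
  rho(1) = -0.05408 / 1.045572 = -0.0517.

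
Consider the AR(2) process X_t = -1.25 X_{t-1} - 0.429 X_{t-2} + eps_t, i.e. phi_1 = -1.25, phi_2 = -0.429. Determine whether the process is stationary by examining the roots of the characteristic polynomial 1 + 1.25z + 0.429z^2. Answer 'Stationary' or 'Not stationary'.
\text{Stationary}

The AR(p) characteristic polynomial is P(z) = 1 + 1.25z + 0.429z^2.
Stationarity requires all roots to lie outside the unit circle, i.e. |z| > 1 for every root.
Set 1 + (1.25) z + (0.429) z^2 = 0, i.e. a z^2 + b z + c = 0 with a = 0.429, b = 1.25, c = 1.
Discriminant D = b^2 - 4ac = (1.25)^2 - 4*(0.429)*1 = 1.5625 - (1.716) = -0.1535.
D < 0, so the roots are the complex-conjugate pair z = (-b +/- i sqrt(-D)) / (2a) = -1.4569 +/- 0.4566i.
For a conjugate pair |z|^2 = z * conj(z) = (product of roots) = c/a = 1/(0.429) = 2.331002, so |z| = sqrt(2.331002) = 1.5268 for both roots.
Moduli of all roots: 1.5268, 1.5268.
All moduli strictly greater than 1? Yes.
Verdict: Stationary.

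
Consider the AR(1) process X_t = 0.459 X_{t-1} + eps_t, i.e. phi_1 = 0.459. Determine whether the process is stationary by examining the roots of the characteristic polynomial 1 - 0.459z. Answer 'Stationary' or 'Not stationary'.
\text{Stationary}

The AR(p) characteristic polynomial is P(z) = 1 - 0.459z.
Stationarity requires all roots to lie outside the unit circle, i.e. |z| > 1 for every root.
This is linear in z: 1 + (-0.459) z = 0  =>  z = -1/(-0.459) = 2.178649,  |z| = 2.178649.
Moduli of all roots: 2.1786.
All moduli strictly greater than 1? Yes.
Verdict: Stationary.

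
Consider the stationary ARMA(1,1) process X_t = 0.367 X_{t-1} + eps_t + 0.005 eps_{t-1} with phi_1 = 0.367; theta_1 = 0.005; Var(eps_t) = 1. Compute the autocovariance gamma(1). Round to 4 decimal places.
\gamma(1) = 0.4307

Multiply the model equation by X_{t-k} and take expectations. With theta_0 = psi_0 = 1 and psi_j the MA(infinity) weights, this gives
  gamma(k) - sum_i phi_i gamma(k-i) = c_k,
  c_k = sigma^2 * sum_{j=k..q} theta_j psi_{j-k}   (c_k = 0 for k > q),
using gamma(-m) = gamma(m).
psi-weights needed (psi_j = theta_j + sum_i phi_i psi_{j-i}):
  psi_1 = theta_1 + phi_1 = 0.005 + (0.367) = 0.372
Right-hand sides:
  c_0 = sigma^2 (1 + theta_1 psi_1) = 1 * (1 + (0.005)(0.372)) = 1 * 1.00186 = 1.00186
  c_1 = sigma^2 theta_1 = 1 * (0.005) = 0.005
  c_2 = 0
Equations for k = 0 and k = 1 (AR order 1):
  gamma(0) = phi_1 gamma(1) + c_0
  gamma(1) = phi_1 gamma(0) + c_1
Substituting the second into the first: gamma(0) (1 - phi_1^2) = c_0 + phi_1 c_1, so
  gamma(0) = (c_0 + phi_1 c_1) / (1 - phi_1^2) = (1.00186 + (0.367)(0.005)) / (1 - (0.367)^2) = 1.003695 / 0.865311 = 1.159924.
  gamma(1) = phi_1 gamma(0) + c_1 = (0.367)(1.159924) + (0.005) = 0.430692.
Therefore gamma(1) = 0.4307 (to 4 decimal places).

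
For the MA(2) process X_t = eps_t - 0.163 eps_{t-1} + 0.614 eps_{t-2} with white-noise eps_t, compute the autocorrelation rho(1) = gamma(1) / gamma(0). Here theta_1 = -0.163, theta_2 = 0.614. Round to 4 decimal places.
\rho(1) = -0.1874

For an MA(q) process with theta_0 = 1, the autocovariance is
  gamma(k) = sigma^2 * sum_{i=0..q-k} theta_i * theta_{i+k},
and rho(k) = gamma(k) / gamma(0). Sigma^2 cancels.
  numerator   = (1)*(-0.163) + (-0.163)*(0.614) = -0.263082.
  denominator = (1)^2 + (-0.163)^2 + (0.614)^2 = 1.403565.
  rho(1) = -0.263082 / 1.403565 = -0.1874.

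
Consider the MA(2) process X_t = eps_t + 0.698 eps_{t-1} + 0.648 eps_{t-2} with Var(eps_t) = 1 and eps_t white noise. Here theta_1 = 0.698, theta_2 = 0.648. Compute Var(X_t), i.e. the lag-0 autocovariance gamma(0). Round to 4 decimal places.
\gamma(0) = 1.9071

For an MA(q) process X_t = eps_t + sum_i theta_i eps_{t-i} with
Var(eps_t) = sigma^2, the variance is
  gamma(0) = sigma^2 * (1 + sum_i theta_i^2).
  sum_i theta_i^2 = (0.698)^2 + (0.648)^2 = 0.487204 + 0.419904 = 0.907108.
  gamma(0) = 1 * (1 + 0.907108) = 1 * 1.907108 = 1.907108, which rounds to 1.9071.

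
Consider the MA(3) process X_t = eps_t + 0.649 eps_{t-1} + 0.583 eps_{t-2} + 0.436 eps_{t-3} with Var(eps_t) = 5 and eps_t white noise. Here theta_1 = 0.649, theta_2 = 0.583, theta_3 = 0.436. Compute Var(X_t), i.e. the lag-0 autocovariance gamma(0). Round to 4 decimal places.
\gamma(0) = 9.7559

For an MA(q) process X_t = eps_t + sum_i theta_i eps_{t-i} with
Var(eps_t) = sigma^2, the variance is
  gamma(0) = sigma^2 * (1 + sum_i theta_i^2).
  sum_i theta_i^2 = (0.649)^2 + (0.583)^2 + (0.436)^2 = 0.421201 + 0.339889 + 0.190096 = 0.951186.
  gamma(0) = 5 * (1 + 0.951186) = 5 * 1.951186 = 9.75593, which rounds to 9.7559.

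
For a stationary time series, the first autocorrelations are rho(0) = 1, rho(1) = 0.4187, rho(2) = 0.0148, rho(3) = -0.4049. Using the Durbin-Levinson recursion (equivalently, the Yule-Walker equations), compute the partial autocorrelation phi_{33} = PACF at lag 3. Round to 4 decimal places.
\phi_{33} = -0.4169

The PACF at lag k is phi_{kk}, the last component of the solution
to the Yule-Walker system G_k phi = r_k where
  (G_k)_{ij} = rho(|i - j|), (r_k)_i = rho(i), i,j = 1..k.
Equivalently, Durbin-Levinson gives phi_{kk} iteratively:
  phi_{11} = rho(1)
  phi_{kk} = [rho(k) - sum_{j=1..k-1} phi_{k-1,j} rho(k-j)]
            / [1 - sum_{j=1..k-1} phi_{k-1,j} rho(j)],
  phi_{k,j} = phi_{k-1,j} - phi_{kk} phi_{k-1,k-j},  j = 1..k-1.
Step k = 1:
  phi_11 = rho(1) = 0.4187.
Step k = 2:
  phi_22 = [rho(2) - phi_11 rho(1)] / [1 - phi_11 rho(1)] = [0.0148 - (0.4187)(0.4187)] / [1 - (0.4187)(0.4187)]
         = -0.16050969 / 0.82469031 = -0.19463.
  Update: phi_21 = phi_11 - phi_22 phi_11 = 0.4187 - (-0.19463)(0.4187) = 0.500192.
Step k = 3:
  phi_33 = [rho(3) - phi_21 rho(2) - phi_22 rho(1)] / [1 - phi_21 rho(1) - phi_22 rho(2)]
    numerator   = -0.4049 - (0.500192)(0.0148) - (-0.19463)(0.4187) = -0.33081115
    denominator = 1 - (0.500192)(0.4187) - (-0.19463)(0.0148) = 0.79345027
  phi_33 = -0.33081115 / 0.79345027 = -0.4169.
Therefore phi_{33} = -0.4169.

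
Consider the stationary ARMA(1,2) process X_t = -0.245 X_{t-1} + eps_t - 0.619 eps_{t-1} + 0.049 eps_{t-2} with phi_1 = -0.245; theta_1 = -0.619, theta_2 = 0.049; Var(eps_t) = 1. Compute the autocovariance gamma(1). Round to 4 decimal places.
\gamma(1) = -1.1069

Multiply the model equation by X_{t-k} and take expectations. With theta_0 = psi_0 = 1 and psi_j the MA(infinity) weights, this gives
  gamma(k) - sum_i phi_i gamma(k-i) = c_k,
  c_k = sigma^2 * sum_{j=k..q} theta_j psi_{j-k}   (c_k = 0 for k > q),
using gamma(-m) = gamma(m).
psi-weights needed (psi_j = theta_j + sum_i phi_i psi_{j-i}):
  psi_1 = theta_1 + phi_1 = -0.619 + (-0.245) = -0.864
  psi_2 = theta_2 + phi_1 psi_1 = 0.049 + (-0.245)(-0.864) = 0.26068
Right-hand sides:
  c_0 = sigma^2 (1 + theta_1 psi_1 + theta_2 psi_2) = 1 * (1 + (-0.619)(-0.864) + (0.049)(0.26068)) = 1 * 1.547589 = 1.547589
  c_1 = sigma^2 (theta_1 + theta_2 psi_1) = 1 * (-0.619 + (0.049)(-0.864)) = -0.661336
  c_2 = sigma^2 theta_2 = 1 * (0.049) = 0.049
Equations for k = 0 and k = 1 (AR order 1):
  gamma(0) = phi_1 gamma(1) + c_0
  gamma(1) = phi_1 gamma(0) + c_1
Substituting the second into the first: gamma(0) (1 - phi_1^2) = c_0 + phi_1 c_1, so
  gamma(0) = (c_0 + phi_1 c_1) / (1 - phi_1^2) = (1.547589 + (-0.245)(-0.661336)) / (1 - (-0.245)^2) = 1.709617 / 0.939975 = 1.818789.
  gamma(1) = phi_1 gamma(0) + c_1 = (-0.245)(1.818789) + (-0.661336) = -1.106939.
Therefore gamma(1) = -1.1069 (to 4 decimal places).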